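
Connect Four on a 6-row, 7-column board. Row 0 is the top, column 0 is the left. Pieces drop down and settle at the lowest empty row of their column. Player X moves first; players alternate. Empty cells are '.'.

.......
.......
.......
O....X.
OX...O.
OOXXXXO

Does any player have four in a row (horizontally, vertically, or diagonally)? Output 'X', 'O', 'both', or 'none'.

X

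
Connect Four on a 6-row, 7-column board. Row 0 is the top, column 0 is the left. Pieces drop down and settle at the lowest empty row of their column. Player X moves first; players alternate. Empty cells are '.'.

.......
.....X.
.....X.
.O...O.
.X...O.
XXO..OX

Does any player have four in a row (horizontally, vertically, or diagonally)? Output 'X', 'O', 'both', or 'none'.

none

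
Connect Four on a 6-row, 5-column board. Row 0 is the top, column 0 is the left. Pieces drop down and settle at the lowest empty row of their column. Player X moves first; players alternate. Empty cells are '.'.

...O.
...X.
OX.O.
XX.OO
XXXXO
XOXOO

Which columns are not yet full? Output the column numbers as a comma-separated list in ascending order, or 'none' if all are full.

col 0: top cell = '.' → open
col 1: top cell = '.' → open
col 2: top cell = '.' → open
col 3: top cell = 'O' → FULL
col 4: top cell = '.' → open

Answer: 0,1,2,4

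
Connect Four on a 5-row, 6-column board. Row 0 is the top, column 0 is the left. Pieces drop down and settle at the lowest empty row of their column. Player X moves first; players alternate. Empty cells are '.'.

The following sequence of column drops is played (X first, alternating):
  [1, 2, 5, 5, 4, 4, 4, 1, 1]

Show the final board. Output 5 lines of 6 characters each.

Answer: ......
......
.X..X.
.O..OO
.XO.XX

Derivation:
Move 1: X drops in col 1, lands at row 4
Move 2: O drops in col 2, lands at row 4
Move 3: X drops in col 5, lands at row 4
Move 4: O drops in col 5, lands at row 3
Move 5: X drops in col 4, lands at row 4
Move 6: O drops in col 4, lands at row 3
Move 7: X drops in col 4, lands at row 2
Move 8: O drops in col 1, lands at row 3
Move 9: X drops in col 1, lands at row 2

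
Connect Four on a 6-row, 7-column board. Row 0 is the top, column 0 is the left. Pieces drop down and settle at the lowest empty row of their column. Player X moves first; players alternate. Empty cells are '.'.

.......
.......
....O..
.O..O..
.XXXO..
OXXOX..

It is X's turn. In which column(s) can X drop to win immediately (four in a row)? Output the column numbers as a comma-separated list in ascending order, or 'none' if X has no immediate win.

Answer: 0

Derivation:
col 0: drop X → WIN!
col 1: drop X → no win
col 2: drop X → no win
col 3: drop X → no win
col 4: drop X → no win
col 5: drop X → no win
col 6: drop X → no win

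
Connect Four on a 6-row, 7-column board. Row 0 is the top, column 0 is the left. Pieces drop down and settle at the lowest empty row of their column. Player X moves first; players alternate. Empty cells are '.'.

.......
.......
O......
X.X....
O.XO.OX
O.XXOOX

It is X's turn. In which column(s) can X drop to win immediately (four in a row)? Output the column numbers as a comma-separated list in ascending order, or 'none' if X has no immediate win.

Answer: 2

Derivation:
col 0: drop X → no win
col 1: drop X → no win
col 2: drop X → WIN!
col 3: drop X → no win
col 4: drop X → no win
col 5: drop X → no win
col 6: drop X → no win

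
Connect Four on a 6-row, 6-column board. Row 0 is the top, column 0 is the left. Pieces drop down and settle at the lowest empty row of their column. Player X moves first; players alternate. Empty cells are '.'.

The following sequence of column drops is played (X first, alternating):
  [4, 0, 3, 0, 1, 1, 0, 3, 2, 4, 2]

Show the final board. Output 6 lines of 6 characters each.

Answer: ......
......
......
X.....
OOXOO.
OXXXX.

Derivation:
Move 1: X drops in col 4, lands at row 5
Move 2: O drops in col 0, lands at row 5
Move 3: X drops in col 3, lands at row 5
Move 4: O drops in col 0, lands at row 4
Move 5: X drops in col 1, lands at row 5
Move 6: O drops in col 1, lands at row 4
Move 7: X drops in col 0, lands at row 3
Move 8: O drops in col 3, lands at row 4
Move 9: X drops in col 2, lands at row 5
Move 10: O drops in col 4, lands at row 4
Move 11: X drops in col 2, lands at row 4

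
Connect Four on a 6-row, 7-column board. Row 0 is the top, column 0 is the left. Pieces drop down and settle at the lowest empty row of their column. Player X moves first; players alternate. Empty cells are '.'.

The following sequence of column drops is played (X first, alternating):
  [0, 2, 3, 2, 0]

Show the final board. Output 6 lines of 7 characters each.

Answer: .......
.......
.......
.......
X.O....
X.OX...

Derivation:
Move 1: X drops in col 0, lands at row 5
Move 2: O drops in col 2, lands at row 5
Move 3: X drops in col 3, lands at row 5
Move 4: O drops in col 2, lands at row 4
Move 5: X drops in col 0, lands at row 4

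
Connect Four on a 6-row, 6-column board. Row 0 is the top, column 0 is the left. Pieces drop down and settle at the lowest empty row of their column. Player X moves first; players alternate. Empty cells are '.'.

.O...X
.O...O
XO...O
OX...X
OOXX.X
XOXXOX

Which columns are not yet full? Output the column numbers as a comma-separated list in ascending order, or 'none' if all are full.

Answer: 0,2,3,4

Derivation:
col 0: top cell = '.' → open
col 1: top cell = 'O' → FULL
col 2: top cell = '.' → open
col 3: top cell = '.' → open
col 4: top cell = '.' → open
col 5: top cell = 'X' → FULL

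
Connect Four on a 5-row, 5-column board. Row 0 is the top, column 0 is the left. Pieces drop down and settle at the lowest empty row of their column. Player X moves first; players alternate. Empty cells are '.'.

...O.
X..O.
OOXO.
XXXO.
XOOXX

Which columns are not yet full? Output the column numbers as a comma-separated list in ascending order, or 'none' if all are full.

col 0: top cell = '.' → open
col 1: top cell = '.' → open
col 2: top cell = '.' → open
col 3: top cell = 'O' → FULL
col 4: top cell = '.' → open

Answer: 0,1,2,4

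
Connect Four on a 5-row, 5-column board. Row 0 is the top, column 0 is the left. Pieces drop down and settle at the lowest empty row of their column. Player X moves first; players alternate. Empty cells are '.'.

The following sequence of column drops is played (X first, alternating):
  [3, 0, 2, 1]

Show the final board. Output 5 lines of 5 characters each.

Answer: .....
.....
.....
.....
OOXX.

Derivation:
Move 1: X drops in col 3, lands at row 4
Move 2: O drops in col 0, lands at row 4
Move 3: X drops in col 2, lands at row 4
Move 4: O drops in col 1, lands at row 4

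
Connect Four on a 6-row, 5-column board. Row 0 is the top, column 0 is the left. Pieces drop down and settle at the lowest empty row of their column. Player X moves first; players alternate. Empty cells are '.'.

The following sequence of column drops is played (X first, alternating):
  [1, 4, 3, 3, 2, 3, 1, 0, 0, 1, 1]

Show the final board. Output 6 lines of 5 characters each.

Answer: .....
.....
.X...
.O.O.
XX.O.
OXXXO

Derivation:
Move 1: X drops in col 1, lands at row 5
Move 2: O drops in col 4, lands at row 5
Move 3: X drops in col 3, lands at row 5
Move 4: O drops in col 3, lands at row 4
Move 5: X drops in col 2, lands at row 5
Move 6: O drops in col 3, lands at row 3
Move 7: X drops in col 1, lands at row 4
Move 8: O drops in col 0, lands at row 5
Move 9: X drops in col 0, lands at row 4
Move 10: O drops in col 1, lands at row 3
Move 11: X drops in col 1, lands at row 2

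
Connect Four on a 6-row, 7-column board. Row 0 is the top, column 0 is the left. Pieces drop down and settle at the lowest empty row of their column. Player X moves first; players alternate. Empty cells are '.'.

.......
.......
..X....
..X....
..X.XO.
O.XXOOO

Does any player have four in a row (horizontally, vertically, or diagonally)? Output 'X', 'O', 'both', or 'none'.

X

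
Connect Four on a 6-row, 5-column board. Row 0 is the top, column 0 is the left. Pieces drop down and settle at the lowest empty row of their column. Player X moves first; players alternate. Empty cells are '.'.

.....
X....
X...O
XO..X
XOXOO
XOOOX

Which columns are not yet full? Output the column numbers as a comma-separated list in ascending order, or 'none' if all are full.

Answer: 0,1,2,3,4

Derivation:
col 0: top cell = '.' → open
col 1: top cell = '.' → open
col 2: top cell = '.' → open
col 3: top cell = '.' → open
col 4: top cell = '.' → open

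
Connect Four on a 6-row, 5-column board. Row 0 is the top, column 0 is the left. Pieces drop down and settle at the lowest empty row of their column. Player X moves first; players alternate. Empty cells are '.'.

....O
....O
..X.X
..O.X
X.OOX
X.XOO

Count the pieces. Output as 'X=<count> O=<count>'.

X=7 O=7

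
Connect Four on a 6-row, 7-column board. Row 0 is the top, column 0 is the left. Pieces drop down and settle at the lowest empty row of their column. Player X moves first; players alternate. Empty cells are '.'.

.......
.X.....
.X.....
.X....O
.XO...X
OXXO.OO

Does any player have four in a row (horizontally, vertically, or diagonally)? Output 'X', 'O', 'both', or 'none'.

X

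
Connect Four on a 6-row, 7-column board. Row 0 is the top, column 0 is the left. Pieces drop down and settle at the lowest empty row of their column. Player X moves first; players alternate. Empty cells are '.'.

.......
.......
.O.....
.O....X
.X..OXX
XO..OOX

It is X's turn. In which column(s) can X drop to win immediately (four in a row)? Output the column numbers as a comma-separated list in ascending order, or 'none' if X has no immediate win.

Answer: 6

Derivation:
col 0: drop X → no win
col 1: drop X → no win
col 2: drop X → no win
col 3: drop X → no win
col 4: drop X → no win
col 5: drop X → no win
col 6: drop X → WIN!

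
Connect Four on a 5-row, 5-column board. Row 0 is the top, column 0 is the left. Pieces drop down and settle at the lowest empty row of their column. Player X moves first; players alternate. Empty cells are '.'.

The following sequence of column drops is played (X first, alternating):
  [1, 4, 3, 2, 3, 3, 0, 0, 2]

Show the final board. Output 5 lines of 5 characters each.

Move 1: X drops in col 1, lands at row 4
Move 2: O drops in col 4, lands at row 4
Move 3: X drops in col 3, lands at row 4
Move 4: O drops in col 2, lands at row 4
Move 5: X drops in col 3, lands at row 3
Move 6: O drops in col 3, lands at row 2
Move 7: X drops in col 0, lands at row 4
Move 8: O drops in col 0, lands at row 3
Move 9: X drops in col 2, lands at row 3

Answer: .....
.....
...O.
O.XX.
XXOXO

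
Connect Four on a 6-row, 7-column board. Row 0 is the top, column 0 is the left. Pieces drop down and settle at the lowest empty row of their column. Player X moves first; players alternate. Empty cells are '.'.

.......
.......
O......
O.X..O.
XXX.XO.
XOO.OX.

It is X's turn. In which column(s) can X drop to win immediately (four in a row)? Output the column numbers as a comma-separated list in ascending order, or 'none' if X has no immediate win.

Answer: none

Derivation:
col 0: drop X → no win
col 1: drop X → no win
col 2: drop X → no win
col 3: drop X → no win
col 4: drop X → no win
col 5: drop X → no win
col 6: drop X → no win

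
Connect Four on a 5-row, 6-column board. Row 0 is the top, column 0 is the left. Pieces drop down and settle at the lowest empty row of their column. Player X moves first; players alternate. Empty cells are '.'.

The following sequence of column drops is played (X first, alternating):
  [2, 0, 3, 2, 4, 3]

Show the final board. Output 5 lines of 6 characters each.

Move 1: X drops in col 2, lands at row 4
Move 2: O drops in col 0, lands at row 4
Move 3: X drops in col 3, lands at row 4
Move 4: O drops in col 2, lands at row 3
Move 5: X drops in col 4, lands at row 4
Move 6: O drops in col 3, lands at row 3

Answer: ......
......
......
..OO..
O.XXX.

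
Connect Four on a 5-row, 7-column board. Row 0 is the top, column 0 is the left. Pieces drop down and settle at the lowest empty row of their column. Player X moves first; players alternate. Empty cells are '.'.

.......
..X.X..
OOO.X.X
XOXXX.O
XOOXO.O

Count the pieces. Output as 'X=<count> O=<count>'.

X=10 O=9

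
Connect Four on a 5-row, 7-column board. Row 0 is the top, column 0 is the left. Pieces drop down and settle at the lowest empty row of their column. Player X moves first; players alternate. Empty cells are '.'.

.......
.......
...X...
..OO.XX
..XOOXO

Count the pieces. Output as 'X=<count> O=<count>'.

X=5 O=5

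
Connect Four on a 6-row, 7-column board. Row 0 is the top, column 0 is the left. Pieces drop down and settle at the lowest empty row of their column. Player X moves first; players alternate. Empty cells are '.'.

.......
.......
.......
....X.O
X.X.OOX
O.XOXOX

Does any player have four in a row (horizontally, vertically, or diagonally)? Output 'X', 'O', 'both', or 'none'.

none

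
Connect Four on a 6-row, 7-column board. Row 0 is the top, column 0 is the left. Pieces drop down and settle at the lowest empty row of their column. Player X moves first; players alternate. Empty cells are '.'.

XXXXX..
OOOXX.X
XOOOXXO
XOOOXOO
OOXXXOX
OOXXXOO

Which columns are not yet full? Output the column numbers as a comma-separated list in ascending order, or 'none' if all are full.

col 0: top cell = 'X' → FULL
col 1: top cell = 'X' → FULL
col 2: top cell = 'X' → FULL
col 3: top cell = 'X' → FULL
col 4: top cell = 'X' → FULL
col 5: top cell = '.' → open
col 6: top cell = '.' → open

Answer: 5,6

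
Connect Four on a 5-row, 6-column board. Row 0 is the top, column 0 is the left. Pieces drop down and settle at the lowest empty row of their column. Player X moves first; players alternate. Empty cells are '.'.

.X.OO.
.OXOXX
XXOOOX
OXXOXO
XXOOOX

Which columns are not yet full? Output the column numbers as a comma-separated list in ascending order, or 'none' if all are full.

col 0: top cell = '.' → open
col 1: top cell = 'X' → FULL
col 2: top cell = '.' → open
col 3: top cell = 'O' → FULL
col 4: top cell = 'O' → FULL
col 5: top cell = '.' → open

Answer: 0,2,5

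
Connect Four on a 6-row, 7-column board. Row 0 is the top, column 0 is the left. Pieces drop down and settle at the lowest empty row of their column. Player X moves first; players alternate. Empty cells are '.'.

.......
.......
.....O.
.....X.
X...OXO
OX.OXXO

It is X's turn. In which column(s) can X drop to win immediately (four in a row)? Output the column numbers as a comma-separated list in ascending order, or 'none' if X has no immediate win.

col 0: drop X → no win
col 1: drop X → no win
col 2: drop X → no win
col 3: drop X → no win
col 4: drop X → no win
col 5: drop X → no win
col 6: drop X → no win

Answer: none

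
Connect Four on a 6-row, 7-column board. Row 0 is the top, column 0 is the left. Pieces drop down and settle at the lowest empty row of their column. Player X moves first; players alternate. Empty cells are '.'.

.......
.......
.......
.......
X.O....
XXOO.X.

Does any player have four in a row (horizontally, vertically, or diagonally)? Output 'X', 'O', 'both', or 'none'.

none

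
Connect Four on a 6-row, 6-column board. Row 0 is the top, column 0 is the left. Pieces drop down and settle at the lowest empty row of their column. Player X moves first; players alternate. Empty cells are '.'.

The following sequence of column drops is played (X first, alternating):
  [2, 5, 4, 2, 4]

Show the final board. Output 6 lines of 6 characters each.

Answer: ......
......
......
......
..O.X.
..X.XO

Derivation:
Move 1: X drops in col 2, lands at row 5
Move 2: O drops in col 5, lands at row 5
Move 3: X drops in col 4, lands at row 5
Move 4: O drops in col 2, lands at row 4
Move 5: X drops in col 4, lands at row 4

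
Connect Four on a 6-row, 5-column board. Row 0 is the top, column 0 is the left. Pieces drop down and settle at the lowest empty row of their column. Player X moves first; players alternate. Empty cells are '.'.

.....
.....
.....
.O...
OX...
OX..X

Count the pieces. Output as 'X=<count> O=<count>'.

X=3 O=3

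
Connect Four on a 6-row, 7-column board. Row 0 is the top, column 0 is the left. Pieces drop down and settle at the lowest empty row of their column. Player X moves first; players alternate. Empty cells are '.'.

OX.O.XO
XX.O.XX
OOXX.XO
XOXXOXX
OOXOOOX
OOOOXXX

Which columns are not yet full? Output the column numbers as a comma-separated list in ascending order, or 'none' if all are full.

Answer: 2,4

Derivation:
col 0: top cell = 'O' → FULL
col 1: top cell = 'X' → FULL
col 2: top cell = '.' → open
col 3: top cell = 'O' → FULL
col 4: top cell = '.' → open
col 5: top cell = 'X' → FULL
col 6: top cell = 'O' → FULL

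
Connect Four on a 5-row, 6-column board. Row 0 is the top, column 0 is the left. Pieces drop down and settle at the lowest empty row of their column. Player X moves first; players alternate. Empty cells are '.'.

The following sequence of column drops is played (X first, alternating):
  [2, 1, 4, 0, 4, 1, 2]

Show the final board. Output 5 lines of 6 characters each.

Answer: ......
......
......
.OX.X.
OOX.X.

Derivation:
Move 1: X drops in col 2, lands at row 4
Move 2: O drops in col 1, lands at row 4
Move 3: X drops in col 4, lands at row 4
Move 4: O drops in col 0, lands at row 4
Move 5: X drops in col 4, lands at row 3
Move 6: O drops in col 1, lands at row 3
Move 7: X drops in col 2, lands at row 3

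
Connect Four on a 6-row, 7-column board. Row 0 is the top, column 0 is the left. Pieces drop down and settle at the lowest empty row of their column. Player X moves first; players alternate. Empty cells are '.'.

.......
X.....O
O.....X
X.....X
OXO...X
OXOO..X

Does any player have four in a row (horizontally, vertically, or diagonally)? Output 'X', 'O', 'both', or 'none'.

X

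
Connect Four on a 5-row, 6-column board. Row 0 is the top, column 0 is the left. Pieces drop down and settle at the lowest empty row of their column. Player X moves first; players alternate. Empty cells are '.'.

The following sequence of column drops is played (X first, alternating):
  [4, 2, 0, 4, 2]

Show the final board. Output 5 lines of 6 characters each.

Move 1: X drops in col 4, lands at row 4
Move 2: O drops in col 2, lands at row 4
Move 3: X drops in col 0, lands at row 4
Move 4: O drops in col 4, lands at row 3
Move 5: X drops in col 2, lands at row 3

Answer: ......
......
......
..X.O.
X.O.X.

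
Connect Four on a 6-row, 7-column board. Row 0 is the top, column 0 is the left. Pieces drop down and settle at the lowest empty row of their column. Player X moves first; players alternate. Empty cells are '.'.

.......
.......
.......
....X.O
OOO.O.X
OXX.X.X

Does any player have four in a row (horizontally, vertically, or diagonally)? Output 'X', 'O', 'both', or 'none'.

none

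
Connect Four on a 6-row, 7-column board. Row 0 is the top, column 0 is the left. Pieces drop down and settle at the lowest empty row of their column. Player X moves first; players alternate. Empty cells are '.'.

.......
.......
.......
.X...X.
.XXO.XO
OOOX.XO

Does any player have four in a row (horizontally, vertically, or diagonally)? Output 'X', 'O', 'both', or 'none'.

none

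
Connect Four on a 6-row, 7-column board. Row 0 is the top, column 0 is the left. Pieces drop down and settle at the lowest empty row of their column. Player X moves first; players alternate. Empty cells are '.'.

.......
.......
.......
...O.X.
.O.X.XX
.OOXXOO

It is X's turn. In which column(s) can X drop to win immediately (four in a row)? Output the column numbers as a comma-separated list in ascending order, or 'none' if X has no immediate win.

Answer: 4

Derivation:
col 0: drop X → no win
col 1: drop X → no win
col 2: drop X → no win
col 3: drop X → no win
col 4: drop X → WIN!
col 5: drop X → no win
col 6: drop X → no win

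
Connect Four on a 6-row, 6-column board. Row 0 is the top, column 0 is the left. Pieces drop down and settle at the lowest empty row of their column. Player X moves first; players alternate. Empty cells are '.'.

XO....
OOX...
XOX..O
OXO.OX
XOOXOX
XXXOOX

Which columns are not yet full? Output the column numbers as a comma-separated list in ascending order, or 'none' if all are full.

Answer: 2,3,4,5

Derivation:
col 0: top cell = 'X' → FULL
col 1: top cell = 'O' → FULL
col 2: top cell = '.' → open
col 3: top cell = '.' → open
col 4: top cell = '.' → open
col 5: top cell = '.' → open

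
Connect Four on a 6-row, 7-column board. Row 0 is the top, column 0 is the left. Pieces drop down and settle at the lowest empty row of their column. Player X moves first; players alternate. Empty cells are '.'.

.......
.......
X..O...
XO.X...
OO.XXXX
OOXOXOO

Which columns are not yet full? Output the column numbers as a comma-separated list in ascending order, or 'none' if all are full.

col 0: top cell = '.' → open
col 1: top cell = '.' → open
col 2: top cell = '.' → open
col 3: top cell = '.' → open
col 4: top cell = '.' → open
col 5: top cell = '.' → open
col 6: top cell = '.' → open

Answer: 0,1,2,3,4,5,6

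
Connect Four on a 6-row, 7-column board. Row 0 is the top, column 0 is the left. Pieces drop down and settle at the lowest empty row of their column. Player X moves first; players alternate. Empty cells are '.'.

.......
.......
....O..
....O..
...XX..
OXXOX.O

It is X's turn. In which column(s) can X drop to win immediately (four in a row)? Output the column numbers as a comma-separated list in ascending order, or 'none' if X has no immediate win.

col 0: drop X → no win
col 1: drop X → no win
col 2: drop X → no win
col 3: drop X → no win
col 4: drop X → no win
col 5: drop X → no win
col 6: drop X → no win

Answer: none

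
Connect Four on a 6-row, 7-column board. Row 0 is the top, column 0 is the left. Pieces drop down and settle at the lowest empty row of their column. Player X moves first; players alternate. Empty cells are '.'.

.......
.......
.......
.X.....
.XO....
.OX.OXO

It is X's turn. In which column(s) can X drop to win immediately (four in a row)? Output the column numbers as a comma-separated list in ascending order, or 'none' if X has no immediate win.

col 0: drop X → no win
col 1: drop X → no win
col 2: drop X → no win
col 3: drop X → no win
col 4: drop X → no win
col 5: drop X → no win
col 6: drop X → no win

Answer: none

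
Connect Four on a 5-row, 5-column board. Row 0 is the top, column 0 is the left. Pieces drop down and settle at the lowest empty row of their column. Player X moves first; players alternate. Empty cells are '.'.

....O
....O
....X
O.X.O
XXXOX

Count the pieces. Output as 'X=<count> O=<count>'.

X=6 O=5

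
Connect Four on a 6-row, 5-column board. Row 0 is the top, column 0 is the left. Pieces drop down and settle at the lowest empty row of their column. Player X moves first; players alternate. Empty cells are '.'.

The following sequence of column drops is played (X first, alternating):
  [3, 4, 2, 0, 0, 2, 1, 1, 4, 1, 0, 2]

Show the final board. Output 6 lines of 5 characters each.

Move 1: X drops in col 3, lands at row 5
Move 2: O drops in col 4, lands at row 5
Move 3: X drops in col 2, lands at row 5
Move 4: O drops in col 0, lands at row 5
Move 5: X drops in col 0, lands at row 4
Move 6: O drops in col 2, lands at row 4
Move 7: X drops in col 1, lands at row 5
Move 8: O drops in col 1, lands at row 4
Move 9: X drops in col 4, lands at row 4
Move 10: O drops in col 1, lands at row 3
Move 11: X drops in col 0, lands at row 3
Move 12: O drops in col 2, lands at row 3

Answer: .....
.....
.....
XOO..
XOO.X
OXXXO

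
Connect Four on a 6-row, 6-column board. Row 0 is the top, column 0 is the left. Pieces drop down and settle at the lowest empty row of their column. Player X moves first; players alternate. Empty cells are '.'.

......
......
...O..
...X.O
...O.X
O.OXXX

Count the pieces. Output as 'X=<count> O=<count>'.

X=5 O=5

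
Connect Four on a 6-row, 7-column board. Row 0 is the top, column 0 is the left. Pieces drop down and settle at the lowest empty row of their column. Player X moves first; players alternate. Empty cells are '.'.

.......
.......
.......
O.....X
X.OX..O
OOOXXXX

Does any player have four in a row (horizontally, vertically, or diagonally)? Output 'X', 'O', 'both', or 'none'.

X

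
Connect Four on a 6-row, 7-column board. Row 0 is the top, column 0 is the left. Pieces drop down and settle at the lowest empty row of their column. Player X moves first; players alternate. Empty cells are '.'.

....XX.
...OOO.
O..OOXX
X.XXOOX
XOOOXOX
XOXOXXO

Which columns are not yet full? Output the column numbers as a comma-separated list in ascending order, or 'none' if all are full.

Answer: 0,1,2,3,6

Derivation:
col 0: top cell = '.' → open
col 1: top cell = '.' → open
col 2: top cell = '.' → open
col 3: top cell = '.' → open
col 4: top cell = 'X' → FULL
col 5: top cell = 'X' → FULL
col 6: top cell = '.' → open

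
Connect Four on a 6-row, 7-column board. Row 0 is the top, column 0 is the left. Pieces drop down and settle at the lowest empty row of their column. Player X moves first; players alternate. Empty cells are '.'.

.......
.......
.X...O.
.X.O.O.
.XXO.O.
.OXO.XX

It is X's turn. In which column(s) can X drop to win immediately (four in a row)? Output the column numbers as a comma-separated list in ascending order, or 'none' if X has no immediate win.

col 0: drop X → no win
col 1: drop X → WIN!
col 2: drop X → no win
col 3: drop X → no win
col 4: drop X → no win
col 5: drop X → no win
col 6: drop X → no win

Answer: 1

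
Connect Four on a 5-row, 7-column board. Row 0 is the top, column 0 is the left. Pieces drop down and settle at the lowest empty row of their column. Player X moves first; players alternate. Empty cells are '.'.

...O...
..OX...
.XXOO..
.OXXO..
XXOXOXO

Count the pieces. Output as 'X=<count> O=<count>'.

X=9 O=9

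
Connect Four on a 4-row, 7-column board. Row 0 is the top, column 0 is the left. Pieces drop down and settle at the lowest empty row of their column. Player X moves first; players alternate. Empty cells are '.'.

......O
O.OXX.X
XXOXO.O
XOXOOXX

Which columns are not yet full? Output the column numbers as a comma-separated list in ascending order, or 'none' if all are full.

Answer: 0,1,2,3,4,5

Derivation:
col 0: top cell = '.' → open
col 1: top cell = '.' → open
col 2: top cell = '.' → open
col 3: top cell = '.' → open
col 4: top cell = '.' → open
col 5: top cell = '.' → open
col 6: top cell = 'O' → FULL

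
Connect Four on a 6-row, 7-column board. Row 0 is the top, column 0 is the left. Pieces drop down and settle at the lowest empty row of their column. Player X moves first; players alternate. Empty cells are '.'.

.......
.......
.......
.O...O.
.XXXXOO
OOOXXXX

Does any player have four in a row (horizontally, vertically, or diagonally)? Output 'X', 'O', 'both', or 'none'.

X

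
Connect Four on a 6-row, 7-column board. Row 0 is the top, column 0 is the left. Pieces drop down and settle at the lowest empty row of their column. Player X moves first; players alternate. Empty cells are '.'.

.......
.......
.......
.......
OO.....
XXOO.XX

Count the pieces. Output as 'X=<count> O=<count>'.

X=4 O=4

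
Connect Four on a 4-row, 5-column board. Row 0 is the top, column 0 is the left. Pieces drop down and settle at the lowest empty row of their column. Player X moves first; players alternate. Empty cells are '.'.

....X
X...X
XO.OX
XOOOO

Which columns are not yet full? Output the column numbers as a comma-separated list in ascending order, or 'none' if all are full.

col 0: top cell = '.' → open
col 1: top cell = '.' → open
col 2: top cell = '.' → open
col 3: top cell = '.' → open
col 4: top cell = 'X' → FULL

Answer: 0,1,2,3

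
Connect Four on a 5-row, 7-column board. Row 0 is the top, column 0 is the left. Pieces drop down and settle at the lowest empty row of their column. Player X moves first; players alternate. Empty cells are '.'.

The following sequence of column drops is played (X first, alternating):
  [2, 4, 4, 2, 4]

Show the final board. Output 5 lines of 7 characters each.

Move 1: X drops in col 2, lands at row 4
Move 2: O drops in col 4, lands at row 4
Move 3: X drops in col 4, lands at row 3
Move 4: O drops in col 2, lands at row 3
Move 5: X drops in col 4, lands at row 2

Answer: .......
.......
....X..
..O.X..
..X.O..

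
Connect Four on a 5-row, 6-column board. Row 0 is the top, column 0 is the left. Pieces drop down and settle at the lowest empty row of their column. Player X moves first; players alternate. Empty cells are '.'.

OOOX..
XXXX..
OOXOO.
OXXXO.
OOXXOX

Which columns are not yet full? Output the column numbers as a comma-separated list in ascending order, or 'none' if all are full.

Answer: 4,5

Derivation:
col 0: top cell = 'O' → FULL
col 1: top cell = 'O' → FULL
col 2: top cell = 'O' → FULL
col 3: top cell = 'X' → FULL
col 4: top cell = '.' → open
col 5: top cell = '.' → open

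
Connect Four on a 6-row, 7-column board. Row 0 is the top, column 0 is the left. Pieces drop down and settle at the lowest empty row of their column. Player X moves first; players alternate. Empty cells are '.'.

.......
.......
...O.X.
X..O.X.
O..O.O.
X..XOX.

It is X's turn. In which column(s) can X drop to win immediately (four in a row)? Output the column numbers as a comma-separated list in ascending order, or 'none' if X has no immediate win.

Answer: none

Derivation:
col 0: drop X → no win
col 1: drop X → no win
col 2: drop X → no win
col 3: drop X → no win
col 4: drop X → no win
col 5: drop X → no win
col 6: drop X → no win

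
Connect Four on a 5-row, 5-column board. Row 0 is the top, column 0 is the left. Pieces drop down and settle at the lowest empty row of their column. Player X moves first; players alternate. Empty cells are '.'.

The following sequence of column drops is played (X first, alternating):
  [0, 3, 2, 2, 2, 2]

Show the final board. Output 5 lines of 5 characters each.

Move 1: X drops in col 0, lands at row 4
Move 2: O drops in col 3, lands at row 4
Move 3: X drops in col 2, lands at row 4
Move 4: O drops in col 2, lands at row 3
Move 5: X drops in col 2, lands at row 2
Move 6: O drops in col 2, lands at row 1

Answer: .....
..O..
..X..
..O..
X.XO.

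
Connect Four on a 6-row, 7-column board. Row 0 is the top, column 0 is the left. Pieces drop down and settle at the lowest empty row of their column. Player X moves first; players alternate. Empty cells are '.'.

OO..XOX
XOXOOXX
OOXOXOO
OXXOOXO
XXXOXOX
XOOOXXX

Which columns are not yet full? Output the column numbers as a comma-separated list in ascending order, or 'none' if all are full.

Answer: 2,3

Derivation:
col 0: top cell = 'O' → FULL
col 1: top cell = 'O' → FULL
col 2: top cell = '.' → open
col 3: top cell = '.' → open
col 4: top cell = 'X' → FULL
col 5: top cell = 'O' → FULL
col 6: top cell = 'X' → FULL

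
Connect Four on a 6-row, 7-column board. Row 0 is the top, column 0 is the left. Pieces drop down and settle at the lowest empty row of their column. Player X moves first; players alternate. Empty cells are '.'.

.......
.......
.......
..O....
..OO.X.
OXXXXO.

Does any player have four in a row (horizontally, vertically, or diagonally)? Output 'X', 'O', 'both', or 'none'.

X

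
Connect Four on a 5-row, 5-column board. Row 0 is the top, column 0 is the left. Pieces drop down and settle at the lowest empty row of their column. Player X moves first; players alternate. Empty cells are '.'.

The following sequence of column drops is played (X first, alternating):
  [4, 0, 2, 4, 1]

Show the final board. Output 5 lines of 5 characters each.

Answer: .....
.....
.....
....O
OXX.X

Derivation:
Move 1: X drops in col 4, lands at row 4
Move 2: O drops in col 0, lands at row 4
Move 3: X drops in col 2, lands at row 4
Move 4: O drops in col 4, lands at row 3
Move 5: X drops in col 1, lands at row 4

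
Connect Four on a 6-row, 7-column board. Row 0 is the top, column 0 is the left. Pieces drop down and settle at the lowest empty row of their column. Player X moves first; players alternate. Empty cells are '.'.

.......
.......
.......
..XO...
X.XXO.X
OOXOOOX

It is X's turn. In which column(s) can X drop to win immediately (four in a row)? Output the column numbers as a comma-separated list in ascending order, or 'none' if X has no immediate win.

col 0: drop X → no win
col 1: drop X → WIN!
col 2: drop X → WIN!
col 3: drop X → no win
col 4: drop X → no win
col 5: drop X → no win
col 6: drop X → no win

Answer: 1,2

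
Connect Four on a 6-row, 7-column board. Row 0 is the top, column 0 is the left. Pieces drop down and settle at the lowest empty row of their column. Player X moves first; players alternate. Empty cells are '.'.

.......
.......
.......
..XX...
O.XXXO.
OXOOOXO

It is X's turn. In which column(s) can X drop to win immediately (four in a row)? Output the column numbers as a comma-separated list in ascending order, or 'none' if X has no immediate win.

col 0: drop X → no win
col 1: drop X → WIN!
col 2: drop X → WIN!
col 3: drop X → no win
col 4: drop X → no win
col 5: drop X → no win
col 6: drop X → no win

Answer: 1,2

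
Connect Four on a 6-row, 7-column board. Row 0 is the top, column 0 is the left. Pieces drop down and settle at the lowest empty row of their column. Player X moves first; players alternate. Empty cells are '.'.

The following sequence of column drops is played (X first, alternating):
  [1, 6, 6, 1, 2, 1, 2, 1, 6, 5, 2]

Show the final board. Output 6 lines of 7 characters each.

Answer: .......
.......
.O.....
.OX...X
.OX...X
.XX..OO

Derivation:
Move 1: X drops in col 1, lands at row 5
Move 2: O drops in col 6, lands at row 5
Move 3: X drops in col 6, lands at row 4
Move 4: O drops in col 1, lands at row 4
Move 5: X drops in col 2, lands at row 5
Move 6: O drops in col 1, lands at row 3
Move 7: X drops in col 2, lands at row 4
Move 8: O drops in col 1, lands at row 2
Move 9: X drops in col 6, lands at row 3
Move 10: O drops in col 5, lands at row 5
Move 11: X drops in col 2, lands at row 3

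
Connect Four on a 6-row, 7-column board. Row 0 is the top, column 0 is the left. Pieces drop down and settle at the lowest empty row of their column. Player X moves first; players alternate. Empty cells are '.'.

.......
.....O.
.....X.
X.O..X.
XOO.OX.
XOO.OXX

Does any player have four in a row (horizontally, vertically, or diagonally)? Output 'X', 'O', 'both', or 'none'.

X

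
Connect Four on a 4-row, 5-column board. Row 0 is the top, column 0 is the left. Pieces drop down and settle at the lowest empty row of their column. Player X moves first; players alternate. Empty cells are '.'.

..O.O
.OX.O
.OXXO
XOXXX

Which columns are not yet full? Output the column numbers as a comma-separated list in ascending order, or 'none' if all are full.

col 0: top cell = '.' → open
col 1: top cell = '.' → open
col 2: top cell = 'O' → FULL
col 3: top cell = '.' → open
col 4: top cell = 'O' → FULL

Answer: 0,1,3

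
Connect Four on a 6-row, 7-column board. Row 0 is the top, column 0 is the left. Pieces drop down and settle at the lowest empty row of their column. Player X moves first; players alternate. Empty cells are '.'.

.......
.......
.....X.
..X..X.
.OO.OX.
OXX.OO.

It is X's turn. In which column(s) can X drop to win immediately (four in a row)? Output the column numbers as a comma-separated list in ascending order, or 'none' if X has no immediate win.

col 0: drop X → no win
col 1: drop X → no win
col 2: drop X → no win
col 3: drop X → no win
col 4: drop X → no win
col 5: drop X → WIN!
col 6: drop X → no win

Answer: 5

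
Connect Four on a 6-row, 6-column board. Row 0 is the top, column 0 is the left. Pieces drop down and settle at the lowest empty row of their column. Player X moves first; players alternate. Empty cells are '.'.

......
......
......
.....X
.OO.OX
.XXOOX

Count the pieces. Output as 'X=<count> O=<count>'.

X=5 O=5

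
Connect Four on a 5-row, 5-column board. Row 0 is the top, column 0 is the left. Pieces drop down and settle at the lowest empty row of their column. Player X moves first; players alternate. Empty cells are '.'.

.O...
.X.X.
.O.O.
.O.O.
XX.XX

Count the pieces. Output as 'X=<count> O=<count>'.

X=6 O=5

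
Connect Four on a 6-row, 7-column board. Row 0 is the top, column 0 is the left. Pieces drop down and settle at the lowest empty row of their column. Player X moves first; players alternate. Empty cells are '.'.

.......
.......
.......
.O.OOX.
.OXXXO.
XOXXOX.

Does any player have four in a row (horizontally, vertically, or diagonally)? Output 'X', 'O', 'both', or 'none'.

none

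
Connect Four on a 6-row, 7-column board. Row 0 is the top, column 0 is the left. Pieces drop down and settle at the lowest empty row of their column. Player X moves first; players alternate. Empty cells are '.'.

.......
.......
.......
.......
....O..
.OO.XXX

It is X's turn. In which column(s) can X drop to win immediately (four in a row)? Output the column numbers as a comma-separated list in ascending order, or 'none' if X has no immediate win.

Answer: 3

Derivation:
col 0: drop X → no win
col 1: drop X → no win
col 2: drop X → no win
col 3: drop X → WIN!
col 4: drop X → no win
col 5: drop X → no win
col 6: drop X → no win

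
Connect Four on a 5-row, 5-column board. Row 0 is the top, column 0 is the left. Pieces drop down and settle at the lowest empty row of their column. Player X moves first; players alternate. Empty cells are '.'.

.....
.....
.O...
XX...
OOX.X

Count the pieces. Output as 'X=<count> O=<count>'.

X=4 O=3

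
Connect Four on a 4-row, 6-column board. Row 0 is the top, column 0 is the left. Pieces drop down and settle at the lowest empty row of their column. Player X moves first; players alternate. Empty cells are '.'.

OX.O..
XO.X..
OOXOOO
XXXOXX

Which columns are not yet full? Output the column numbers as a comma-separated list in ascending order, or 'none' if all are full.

Answer: 2,4,5

Derivation:
col 0: top cell = 'O' → FULL
col 1: top cell = 'X' → FULL
col 2: top cell = '.' → open
col 3: top cell = 'O' → FULL
col 4: top cell = '.' → open
col 5: top cell = '.' → open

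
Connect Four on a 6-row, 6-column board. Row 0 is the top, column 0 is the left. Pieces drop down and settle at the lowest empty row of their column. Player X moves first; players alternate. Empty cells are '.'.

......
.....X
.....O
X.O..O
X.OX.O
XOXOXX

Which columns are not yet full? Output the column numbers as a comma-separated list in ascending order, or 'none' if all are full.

col 0: top cell = '.' → open
col 1: top cell = '.' → open
col 2: top cell = '.' → open
col 3: top cell = '.' → open
col 4: top cell = '.' → open
col 5: top cell = '.' → open

Answer: 0,1,2,3,4,5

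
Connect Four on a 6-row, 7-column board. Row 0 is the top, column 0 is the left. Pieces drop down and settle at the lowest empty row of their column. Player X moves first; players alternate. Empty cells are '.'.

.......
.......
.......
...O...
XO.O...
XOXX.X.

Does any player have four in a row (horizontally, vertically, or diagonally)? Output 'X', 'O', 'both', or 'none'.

none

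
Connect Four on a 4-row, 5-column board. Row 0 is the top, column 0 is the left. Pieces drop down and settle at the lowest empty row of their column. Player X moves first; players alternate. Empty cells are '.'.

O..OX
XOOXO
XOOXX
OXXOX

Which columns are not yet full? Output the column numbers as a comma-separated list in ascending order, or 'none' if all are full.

Answer: 1,2

Derivation:
col 0: top cell = 'O' → FULL
col 1: top cell = '.' → open
col 2: top cell = '.' → open
col 3: top cell = 'O' → FULL
col 4: top cell = 'X' → FULL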